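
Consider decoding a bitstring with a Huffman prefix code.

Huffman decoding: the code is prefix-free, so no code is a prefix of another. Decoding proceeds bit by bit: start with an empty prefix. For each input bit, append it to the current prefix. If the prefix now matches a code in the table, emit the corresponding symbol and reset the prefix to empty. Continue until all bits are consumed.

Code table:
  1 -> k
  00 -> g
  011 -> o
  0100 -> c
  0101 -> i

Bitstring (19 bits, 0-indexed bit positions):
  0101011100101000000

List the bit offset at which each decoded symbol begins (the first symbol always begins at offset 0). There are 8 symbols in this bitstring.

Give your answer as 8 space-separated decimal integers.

Answer: 0 4 7 8 10 11 15 17

Derivation:
Bit 0: prefix='0' (no match yet)
Bit 1: prefix='01' (no match yet)
Bit 2: prefix='010' (no match yet)
Bit 3: prefix='0101' -> emit 'i', reset
Bit 4: prefix='0' (no match yet)
Bit 5: prefix='01' (no match yet)
Bit 6: prefix='011' -> emit 'o', reset
Bit 7: prefix='1' -> emit 'k', reset
Bit 8: prefix='0' (no match yet)
Bit 9: prefix='00' -> emit 'g', reset
Bit 10: prefix='1' -> emit 'k', reset
Bit 11: prefix='0' (no match yet)
Bit 12: prefix='01' (no match yet)
Bit 13: prefix='010' (no match yet)
Bit 14: prefix='0100' -> emit 'c', reset
Bit 15: prefix='0' (no match yet)
Bit 16: prefix='00' -> emit 'g', reset
Bit 17: prefix='0' (no match yet)
Bit 18: prefix='00' -> emit 'g', reset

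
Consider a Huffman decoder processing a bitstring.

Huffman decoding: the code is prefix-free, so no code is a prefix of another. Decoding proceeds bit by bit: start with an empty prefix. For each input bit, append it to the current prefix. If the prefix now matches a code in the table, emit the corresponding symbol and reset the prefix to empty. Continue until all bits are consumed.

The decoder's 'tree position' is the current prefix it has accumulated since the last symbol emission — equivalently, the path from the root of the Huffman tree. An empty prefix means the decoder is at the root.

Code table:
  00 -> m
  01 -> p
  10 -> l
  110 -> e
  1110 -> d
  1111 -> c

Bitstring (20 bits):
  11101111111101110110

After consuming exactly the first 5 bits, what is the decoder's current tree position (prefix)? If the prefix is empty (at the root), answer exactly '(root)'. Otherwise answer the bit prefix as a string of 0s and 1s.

Answer: 1

Derivation:
Bit 0: prefix='1' (no match yet)
Bit 1: prefix='11' (no match yet)
Bit 2: prefix='111' (no match yet)
Bit 3: prefix='1110' -> emit 'd', reset
Bit 4: prefix='1' (no match yet)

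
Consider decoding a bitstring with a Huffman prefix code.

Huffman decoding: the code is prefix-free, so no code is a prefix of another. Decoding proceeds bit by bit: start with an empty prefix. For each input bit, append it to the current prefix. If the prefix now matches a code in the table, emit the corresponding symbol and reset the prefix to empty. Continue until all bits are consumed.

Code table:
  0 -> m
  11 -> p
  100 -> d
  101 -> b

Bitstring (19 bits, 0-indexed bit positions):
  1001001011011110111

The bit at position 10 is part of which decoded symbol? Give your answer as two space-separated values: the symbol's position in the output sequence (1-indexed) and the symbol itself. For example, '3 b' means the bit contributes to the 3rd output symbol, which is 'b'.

Bit 0: prefix='1' (no match yet)
Bit 1: prefix='10' (no match yet)
Bit 2: prefix='100' -> emit 'd', reset
Bit 3: prefix='1' (no match yet)
Bit 4: prefix='10' (no match yet)
Bit 5: prefix='100' -> emit 'd', reset
Bit 6: prefix='1' (no match yet)
Bit 7: prefix='10' (no match yet)
Bit 8: prefix='101' -> emit 'b', reset
Bit 9: prefix='1' (no match yet)
Bit 10: prefix='10' (no match yet)
Bit 11: prefix='101' -> emit 'b', reset
Bit 12: prefix='1' (no match yet)
Bit 13: prefix='11' -> emit 'p', reset
Bit 14: prefix='1' (no match yet)

Answer: 4 b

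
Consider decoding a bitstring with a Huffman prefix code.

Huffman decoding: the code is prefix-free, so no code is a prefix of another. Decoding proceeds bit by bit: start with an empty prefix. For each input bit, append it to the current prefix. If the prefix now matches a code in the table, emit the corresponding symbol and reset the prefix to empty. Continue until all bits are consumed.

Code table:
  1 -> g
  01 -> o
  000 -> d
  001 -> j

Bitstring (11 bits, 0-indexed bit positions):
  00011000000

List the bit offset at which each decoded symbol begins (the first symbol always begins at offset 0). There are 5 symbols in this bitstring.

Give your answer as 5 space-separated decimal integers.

Answer: 0 3 4 5 8

Derivation:
Bit 0: prefix='0' (no match yet)
Bit 1: prefix='00' (no match yet)
Bit 2: prefix='000' -> emit 'd', reset
Bit 3: prefix='1' -> emit 'g', reset
Bit 4: prefix='1' -> emit 'g', reset
Bit 5: prefix='0' (no match yet)
Bit 6: prefix='00' (no match yet)
Bit 7: prefix='000' -> emit 'd', reset
Bit 8: prefix='0' (no match yet)
Bit 9: prefix='00' (no match yet)
Bit 10: prefix='000' -> emit 'd', reset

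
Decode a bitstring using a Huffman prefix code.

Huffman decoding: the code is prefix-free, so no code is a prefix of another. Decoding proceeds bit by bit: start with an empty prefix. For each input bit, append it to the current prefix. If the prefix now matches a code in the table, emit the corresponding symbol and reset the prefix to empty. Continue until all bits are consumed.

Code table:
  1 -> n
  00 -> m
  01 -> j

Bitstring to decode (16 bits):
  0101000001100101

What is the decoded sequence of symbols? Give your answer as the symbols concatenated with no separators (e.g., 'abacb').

Answer: jjmmjnmnj

Derivation:
Bit 0: prefix='0' (no match yet)
Bit 1: prefix='01' -> emit 'j', reset
Bit 2: prefix='0' (no match yet)
Bit 3: prefix='01' -> emit 'j', reset
Bit 4: prefix='0' (no match yet)
Bit 5: prefix='00' -> emit 'm', reset
Bit 6: prefix='0' (no match yet)
Bit 7: prefix='00' -> emit 'm', reset
Bit 8: prefix='0' (no match yet)
Bit 9: prefix='01' -> emit 'j', reset
Bit 10: prefix='1' -> emit 'n', reset
Bit 11: prefix='0' (no match yet)
Bit 12: prefix='00' -> emit 'm', reset
Bit 13: prefix='1' -> emit 'n', reset
Bit 14: prefix='0' (no match yet)
Bit 15: prefix='01' -> emit 'j', reset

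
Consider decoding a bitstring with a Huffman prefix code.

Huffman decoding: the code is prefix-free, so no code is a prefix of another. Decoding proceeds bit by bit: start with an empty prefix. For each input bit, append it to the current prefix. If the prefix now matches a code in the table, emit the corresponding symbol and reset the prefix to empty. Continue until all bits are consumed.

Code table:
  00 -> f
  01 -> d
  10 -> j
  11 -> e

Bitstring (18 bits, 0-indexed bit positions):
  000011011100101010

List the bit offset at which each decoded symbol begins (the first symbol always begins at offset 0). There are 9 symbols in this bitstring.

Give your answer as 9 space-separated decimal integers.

Bit 0: prefix='0' (no match yet)
Bit 1: prefix='00' -> emit 'f', reset
Bit 2: prefix='0' (no match yet)
Bit 3: prefix='00' -> emit 'f', reset
Bit 4: prefix='1' (no match yet)
Bit 5: prefix='11' -> emit 'e', reset
Bit 6: prefix='0' (no match yet)
Bit 7: prefix='01' -> emit 'd', reset
Bit 8: prefix='1' (no match yet)
Bit 9: prefix='11' -> emit 'e', reset
Bit 10: prefix='0' (no match yet)
Bit 11: prefix='00' -> emit 'f', reset
Bit 12: prefix='1' (no match yet)
Bit 13: prefix='10' -> emit 'j', reset
Bit 14: prefix='1' (no match yet)
Bit 15: prefix='10' -> emit 'j', reset
Bit 16: prefix='1' (no match yet)
Bit 17: prefix='10' -> emit 'j', reset

Answer: 0 2 4 6 8 10 12 14 16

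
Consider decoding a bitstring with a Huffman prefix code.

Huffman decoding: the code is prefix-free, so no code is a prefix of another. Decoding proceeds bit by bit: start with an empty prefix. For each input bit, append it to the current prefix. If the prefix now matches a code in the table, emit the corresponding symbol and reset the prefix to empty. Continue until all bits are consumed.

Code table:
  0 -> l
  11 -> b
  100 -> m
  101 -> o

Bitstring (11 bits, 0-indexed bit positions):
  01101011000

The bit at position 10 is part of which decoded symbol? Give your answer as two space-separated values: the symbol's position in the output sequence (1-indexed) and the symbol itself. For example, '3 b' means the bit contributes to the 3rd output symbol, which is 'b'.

Answer: 6 l

Derivation:
Bit 0: prefix='0' -> emit 'l', reset
Bit 1: prefix='1' (no match yet)
Bit 2: prefix='11' -> emit 'b', reset
Bit 3: prefix='0' -> emit 'l', reset
Bit 4: prefix='1' (no match yet)
Bit 5: prefix='10' (no match yet)
Bit 6: prefix='101' -> emit 'o', reset
Bit 7: prefix='1' (no match yet)
Bit 8: prefix='10' (no match yet)
Bit 9: prefix='100' -> emit 'm', reset
Bit 10: prefix='0' -> emit 'l', reset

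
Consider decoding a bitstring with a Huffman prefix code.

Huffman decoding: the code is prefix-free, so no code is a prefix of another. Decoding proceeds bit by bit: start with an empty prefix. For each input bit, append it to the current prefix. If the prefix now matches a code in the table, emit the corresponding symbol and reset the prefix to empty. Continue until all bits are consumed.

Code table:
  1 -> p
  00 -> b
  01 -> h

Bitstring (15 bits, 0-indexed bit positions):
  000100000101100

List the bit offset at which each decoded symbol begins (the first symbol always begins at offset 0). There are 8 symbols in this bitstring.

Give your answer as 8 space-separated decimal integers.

Answer: 0 2 4 6 8 10 12 13

Derivation:
Bit 0: prefix='0' (no match yet)
Bit 1: prefix='00' -> emit 'b', reset
Bit 2: prefix='0' (no match yet)
Bit 3: prefix='01' -> emit 'h', reset
Bit 4: prefix='0' (no match yet)
Bit 5: prefix='00' -> emit 'b', reset
Bit 6: prefix='0' (no match yet)
Bit 7: prefix='00' -> emit 'b', reset
Bit 8: prefix='0' (no match yet)
Bit 9: prefix='01' -> emit 'h', reset
Bit 10: prefix='0' (no match yet)
Bit 11: prefix='01' -> emit 'h', reset
Bit 12: prefix='1' -> emit 'p', reset
Bit 13: prefix='0' (no match yet)
Bit 14: prefix='00' -> emit 'b', reset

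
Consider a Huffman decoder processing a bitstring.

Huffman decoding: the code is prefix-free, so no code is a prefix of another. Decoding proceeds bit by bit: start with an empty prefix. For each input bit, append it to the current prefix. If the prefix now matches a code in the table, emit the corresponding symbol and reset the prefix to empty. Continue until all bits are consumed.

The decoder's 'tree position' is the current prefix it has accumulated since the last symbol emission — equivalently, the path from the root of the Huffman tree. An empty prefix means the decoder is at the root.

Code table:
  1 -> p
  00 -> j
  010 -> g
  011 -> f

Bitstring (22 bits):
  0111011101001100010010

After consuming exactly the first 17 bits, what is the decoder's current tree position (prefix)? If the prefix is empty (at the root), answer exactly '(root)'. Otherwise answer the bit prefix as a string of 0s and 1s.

Bit 0: prefix='0' (no match yet)
Bit 1: prefix='01' (no match yet)
Bit 2: prefix='011' -> emit 'f', reset
Bit 3: prefix='1' -> emit 'p', reset
Bit 4: prefix='0' (no match yet)
Bit 5: prefix='01' (no match yet)
Bit 6: prefix='011' -> emit 'f', reset
Bit 7: prefix='1' -> emit 'p', reset
Bit 8: prefix='0' (no match yet)
Bit 9: prefix='01' (no match yet)
Bit 10: prefix='010' -> emit 'g', reset
Bit 11: prefix='0' (no match yet)
Bit 12: prefix='01' (no match yet)
Bit 13: prefix='011' -> emit 'f', reset
Bit 14: prefix='0' (no match yet)
Bit 15: prefix='00' -> emit 'j', reset
Bit 16: prefix='0' (no match yet)

Answer: 0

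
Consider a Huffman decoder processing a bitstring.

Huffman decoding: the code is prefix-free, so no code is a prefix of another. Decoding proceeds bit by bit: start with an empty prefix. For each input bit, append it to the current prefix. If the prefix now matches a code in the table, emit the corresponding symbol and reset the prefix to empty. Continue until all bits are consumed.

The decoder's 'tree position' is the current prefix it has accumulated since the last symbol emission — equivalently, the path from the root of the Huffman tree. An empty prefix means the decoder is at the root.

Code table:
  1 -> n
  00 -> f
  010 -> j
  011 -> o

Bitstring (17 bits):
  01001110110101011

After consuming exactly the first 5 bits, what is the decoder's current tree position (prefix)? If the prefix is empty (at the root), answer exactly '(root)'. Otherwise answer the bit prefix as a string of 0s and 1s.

Answer: 01

Derivation:
Bit 0: prefix='0' (no match yet)
Bit 1: prefix='01' (no match yet)
Bit 2: prefix='010' -> emit 'j', reset
Bit 3: prefix='0' (no match yet)
Bit 4: prefix='01' (no match yet)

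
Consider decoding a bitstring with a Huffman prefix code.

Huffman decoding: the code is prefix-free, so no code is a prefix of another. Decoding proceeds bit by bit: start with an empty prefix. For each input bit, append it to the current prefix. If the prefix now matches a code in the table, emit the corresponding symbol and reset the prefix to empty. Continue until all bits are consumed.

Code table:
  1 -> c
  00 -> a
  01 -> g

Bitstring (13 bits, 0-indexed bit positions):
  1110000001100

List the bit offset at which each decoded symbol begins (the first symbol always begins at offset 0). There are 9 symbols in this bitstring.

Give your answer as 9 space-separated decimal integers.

Bit 0: prefix='1' -> emit 'c', reset
Bit 1: prefix='1' -> emit 'c', reset
Bit 2: prefix='1' -> emit 'c', reset
Bit 3: prefix='0' (no match yet)
Bit 4: prefix='00' -> emit 'a', reset
Bit 5: prefix='0' (no match yet)
Bit 6: prefix='00' -> emit 'a', reset
Bit 7: prefix='0' (no match yet)
Bit 8: prefix='00' -> emit 'a', reset
Bit 9: prefix='1' -> emit 'c', reset
Bit 10: prefix='1' -> emit 'c', reset
Bit 11: prefix='0' (no match yet)
Bit 12: prefix='00' -> emit 'a', reset

Answer: 0 1 2 3 5 7 9 10 11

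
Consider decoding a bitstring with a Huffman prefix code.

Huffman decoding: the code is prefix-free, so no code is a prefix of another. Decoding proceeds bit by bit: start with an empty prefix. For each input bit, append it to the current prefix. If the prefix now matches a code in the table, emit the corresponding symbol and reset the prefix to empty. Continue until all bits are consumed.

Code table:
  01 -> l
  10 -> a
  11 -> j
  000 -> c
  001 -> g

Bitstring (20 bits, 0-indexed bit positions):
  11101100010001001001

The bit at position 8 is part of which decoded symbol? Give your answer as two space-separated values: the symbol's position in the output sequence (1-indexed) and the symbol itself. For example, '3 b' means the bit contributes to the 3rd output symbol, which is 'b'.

Answer: 4 c

Derivation:
Bit 0: prefix='1' (no match yet)
Bit 1: prefix='11' -> emit 'j', reset
Bit 2: prefix='1' (no match yet)
Bit 3: prefix='10' -> emit 'a', reset
Bit 4: prefix='1' (no match yet)
Bit 5: prefix='11' -> emit 'j', reset
Bit 6: prefix='0' (no match yet)
Bit 7: prefix='00' (no match yet)
Bit 8: prefix='000' -> emit 'c', reset
Bit 9: prefix='1' (no match yet)
Bit 10: prefix='10' -> emit 'a', reset
Bit 11: prefix='0' (no match yet)
Bit 12: prefix='00' (no match yet)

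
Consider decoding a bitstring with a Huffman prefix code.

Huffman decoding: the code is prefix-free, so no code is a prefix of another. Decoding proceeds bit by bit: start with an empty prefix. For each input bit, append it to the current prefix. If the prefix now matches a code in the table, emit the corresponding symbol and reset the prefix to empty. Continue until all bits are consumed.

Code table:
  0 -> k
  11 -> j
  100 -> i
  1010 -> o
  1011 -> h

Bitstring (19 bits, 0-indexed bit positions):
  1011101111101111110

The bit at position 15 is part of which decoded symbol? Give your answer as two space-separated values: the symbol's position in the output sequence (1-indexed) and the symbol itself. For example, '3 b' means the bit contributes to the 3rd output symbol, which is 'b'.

Answer: 5 j

Derivation:
Bit 0: prefix='1' (no match yet)
Bit 1: prefix='10' (no match yet)
Bit 2: prefix='101' (no match yet)
Bit 3: prefix='1011' -> emit 'h', reset
Bit 4: prefix='1' (no match yet)
Bit 5: prefix='10' (no match yet)
Bit 6: prefix='101' (no match yet)
Bit 7: prefix='1011' -> emit 'h', reset
Bit 8: prefix='1' (no match yet)
Bit 9: prefix='11' -> emit 'j', reset
Bit 10: prefix='1' (no match yet)
Bit 11: prefix='10' (no match yet)
Bit 12: prefix='101' (no match yet)
Bit 13: prefix='1011' -> emit 'h', reset
Bit 14: prefix='1' (no match yet)
Bit 15: prefix='11' -> emit 'j', reset
Bit 16: prefix='1' (no match yet)
Bit 17: prefix='11' -> emit 'j', reset
Bit 18: prefix='0' -> emit 'k', reset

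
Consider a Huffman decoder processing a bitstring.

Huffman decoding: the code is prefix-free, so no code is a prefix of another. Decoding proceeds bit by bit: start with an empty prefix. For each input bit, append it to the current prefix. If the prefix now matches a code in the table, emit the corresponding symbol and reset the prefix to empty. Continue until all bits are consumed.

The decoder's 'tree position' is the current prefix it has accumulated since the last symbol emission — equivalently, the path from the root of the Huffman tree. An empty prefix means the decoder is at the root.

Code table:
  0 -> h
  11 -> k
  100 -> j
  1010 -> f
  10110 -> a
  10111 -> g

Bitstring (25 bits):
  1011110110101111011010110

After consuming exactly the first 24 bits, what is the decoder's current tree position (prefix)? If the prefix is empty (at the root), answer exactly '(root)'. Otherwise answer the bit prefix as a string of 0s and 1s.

Answer: 1011

Derivation:
Bit 0: prefix='1' (no match yet)
Bit 1: prefix='10' (no match yet)
Bit 2: prefix='101' (no match yet)
Bit 3: prefix='1011' (no match yet)
Bit 4: prefix='10111' -> emit 'g', reset
Bit 5: prefix='1' (no match yet)
Bit 6: prefix='10' (no match yet)
Bit 7: prefix='101' (no match yet)
Bit 8: prefix='1011' (no match yet)
Bit 9: prefix='10110' -> emit 'a', reset
Bit 10: prefix='1' (no match yet)
Bit 11: prefix='10' (no match yet)
Bit 12: prefix='101' (no match yet)
Bit 13: prefix='1011' (no match yet)
Bit 14: prefix='10111' -> emit 'g', reset
Bit 15: prefix='1' (no match yet)
Bit 16: prefix='10' (no match yet)
Bit 17: prefix='101' (no match yet)
Bit 18: prefix='1011' (no match yet)
Bit 19: prefix='10110' -> emit 'a', reset
Bit 20: prefix='1' (no match yet)
Bit 21: prefix='10' (no match yet)
Bit 22: prefix='101' (no match yet)
Bit 23: prefix='1011' (no match yet)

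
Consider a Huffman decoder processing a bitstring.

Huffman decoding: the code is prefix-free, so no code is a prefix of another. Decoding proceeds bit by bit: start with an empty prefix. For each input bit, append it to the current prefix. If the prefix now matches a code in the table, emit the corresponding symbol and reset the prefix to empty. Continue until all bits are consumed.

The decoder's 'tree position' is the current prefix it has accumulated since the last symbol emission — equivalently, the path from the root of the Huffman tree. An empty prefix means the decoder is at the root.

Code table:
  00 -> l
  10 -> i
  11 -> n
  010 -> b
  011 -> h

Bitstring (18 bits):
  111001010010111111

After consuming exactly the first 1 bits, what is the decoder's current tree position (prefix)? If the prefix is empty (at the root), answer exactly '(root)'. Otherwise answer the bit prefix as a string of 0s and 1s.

Answer: 1

Derivation:
Bit 0: prefix='1' (no match yet)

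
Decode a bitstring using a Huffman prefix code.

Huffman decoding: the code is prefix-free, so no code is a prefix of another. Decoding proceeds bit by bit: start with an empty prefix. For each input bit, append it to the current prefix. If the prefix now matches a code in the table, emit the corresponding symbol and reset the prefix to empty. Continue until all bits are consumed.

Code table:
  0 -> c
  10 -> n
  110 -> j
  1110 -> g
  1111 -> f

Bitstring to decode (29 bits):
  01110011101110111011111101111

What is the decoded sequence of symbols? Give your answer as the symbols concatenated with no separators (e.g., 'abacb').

Bit 0: prefix='0' -> emit 'c', reset
Bit 1: prefix='1' (no match yet)
Bit 2: prefix='11' (no match yet)
Bit 3: prefix='111' (no match yet)
Bit 4: prefix='1110' -> emit 'g', reset
Bit 5: prefix='0' -> emit 'c', reset
Bit 6: prefix='1' (no match yet)
Bit 7: prefix='11' (no match yet)
Bit 8: prefix='111' (no match yet)
Bit 9: prefix='1110' -> emit 'g', reset
Bit 10: prefix='1' (no match yet)
Bit 11: prefix='11' (no match yet)
Bit 12: prefix='111' (no match yet)
Bit 13: prefix='1110' -> emit 'g', reset
Bit 14: prefix='1' (no match yet)
Bit 15: prefix='11' (no match yet)
Bit 16: prefix='111' (no match yet)
Bit 17: prefix='1110' -> emit 'g', reset
Bit 18: prefix='1' (no match yet)
Bit 19: prefix='11' (no match yet)
Bit 20: prefix='111' (no match yet)
Bit 21: prefix='1111' -> emit 'f', reset
Bit 22: prefix='1' (no match yet)
Bit 23: prefix='11' (no match yet)
Bit 24: prefix='110' -> emit 'j', reset
Bit 25: prefix='1' (no match yet)
Bit 26: prefix='11' (no match yet)
Bit 27: prefix='111' (no match yet)
Bit 28: prefix='1111' -> emit 'f', reset

Answer: cgcgggfjf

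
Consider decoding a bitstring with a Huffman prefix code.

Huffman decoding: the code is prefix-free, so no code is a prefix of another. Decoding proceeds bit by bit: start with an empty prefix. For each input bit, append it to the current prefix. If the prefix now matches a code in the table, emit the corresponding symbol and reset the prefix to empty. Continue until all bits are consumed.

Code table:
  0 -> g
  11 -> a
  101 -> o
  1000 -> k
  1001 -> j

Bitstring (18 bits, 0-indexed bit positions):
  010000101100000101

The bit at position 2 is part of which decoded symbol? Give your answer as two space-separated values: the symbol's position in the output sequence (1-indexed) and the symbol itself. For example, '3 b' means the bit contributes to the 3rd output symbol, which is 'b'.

Answer: 2 k

Derivation:
Bit 0: prefix='0' -> emit 'g', reset
Bit 1: prefix='1' (no match yet)
Bit 2: prefix='10' (no match yet)
Bit 3: prefix='100' (no match yet)
Bit 4: prefix='1000' -> emit 'k', reset
Bit 5: prefix='0' -> emit 'g', reset
Bit 6: prefix='1' (no match yet)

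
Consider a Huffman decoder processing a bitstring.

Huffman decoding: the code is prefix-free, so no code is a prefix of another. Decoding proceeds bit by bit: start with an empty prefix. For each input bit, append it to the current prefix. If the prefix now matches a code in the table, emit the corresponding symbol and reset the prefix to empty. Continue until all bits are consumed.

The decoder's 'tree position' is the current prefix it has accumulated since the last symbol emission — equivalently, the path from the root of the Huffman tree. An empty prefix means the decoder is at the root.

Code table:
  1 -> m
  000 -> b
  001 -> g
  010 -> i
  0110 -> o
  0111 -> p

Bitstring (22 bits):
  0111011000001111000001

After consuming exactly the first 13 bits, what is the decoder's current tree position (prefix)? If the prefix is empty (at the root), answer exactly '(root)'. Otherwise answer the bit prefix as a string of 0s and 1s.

Answer: 01

Derivation:
Bit 0: prefix='0' (no match yet)
Bit 1: prefix='01' (no match yet)
Bit 2: prefix='011' (no match yet)
Bit 3: prefix='0111' -> emit 'p', reset
Bit 4: prefix='0' (no match yet)
Bit 5: prefix='01' (no match yet)
Bit 6: prefix='011' (no match yet)
Bit 7: prefix='0110' -> emit 'o', reset
Bit 8: prefix='0' (no match yet)
Bit 9: prefix='00' (no match yet)
Bit 10: prefix='000' -> emit 'b', reset
Bit 11: prefix='0' (no match yet)
Bit 12: prefix='01' (no match yet)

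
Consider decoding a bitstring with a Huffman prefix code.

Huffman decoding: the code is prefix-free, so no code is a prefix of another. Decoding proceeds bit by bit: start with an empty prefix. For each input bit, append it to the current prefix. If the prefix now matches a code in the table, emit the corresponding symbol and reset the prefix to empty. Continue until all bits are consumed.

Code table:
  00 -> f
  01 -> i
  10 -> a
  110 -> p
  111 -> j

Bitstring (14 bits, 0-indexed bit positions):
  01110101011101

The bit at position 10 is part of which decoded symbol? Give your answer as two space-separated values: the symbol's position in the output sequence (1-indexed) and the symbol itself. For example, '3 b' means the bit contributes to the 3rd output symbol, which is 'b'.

Bit 0: prefix='0' (no match yet)
Bit 1: prefix='01' -> emit 'i', reset
Bit 2: prefix='1' (no match yet)
Bit 3: prefix='11' (no match yet)
Bit 4: prefix='110' -> emit 'p', reset
Bit 5: prefix='1' (no match yet)
Bit 6: prefix='10' -> emit 'a', reset
Bit 7: prefix='1' (no match yet)
Bit 8: prefix='10' -> emit 'a', reset
Bit 9: prefix='1' (no match yet)
Bit 10: prefix='11' (no match yet)
Bit 11: prefix='111' -> emit 'j', reset
Bit 12: prefix='0' (no match yet)
Bit 13: prefix='01' -> emit 'i', reset

Answer: 5 j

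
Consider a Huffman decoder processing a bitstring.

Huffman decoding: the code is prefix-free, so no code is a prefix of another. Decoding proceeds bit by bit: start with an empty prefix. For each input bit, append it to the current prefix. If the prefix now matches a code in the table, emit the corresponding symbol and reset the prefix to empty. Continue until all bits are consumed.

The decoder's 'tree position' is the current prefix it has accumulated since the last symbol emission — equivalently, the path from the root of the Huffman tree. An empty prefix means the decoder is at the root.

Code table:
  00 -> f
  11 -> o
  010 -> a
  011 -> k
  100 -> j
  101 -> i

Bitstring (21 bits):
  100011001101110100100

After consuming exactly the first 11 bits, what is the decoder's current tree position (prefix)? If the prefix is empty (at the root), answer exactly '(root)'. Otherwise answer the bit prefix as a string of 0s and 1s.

Answer: 0

Derivation:
Bit 0: prefix='1' (no match yet)
Bit 1: prefix='10' (no match yet)
Bit 2: prefix='100' -> emit 'j', reset
Bit 3: prefix='0' (no match yet)
Bit 4: prefix='01' (no match yet)
Bit 5: prefix='011' -> emit 'k', reset
Bit 6: prefix='0' (no match yet)
Bit 7: prefix='00' -> emit 'f', reset
Bit 8: prefix='1' (no match yet)
Bit 9: prefix='11' -> emit 'o', reset
Bit 10: prefix='0' (no match yet)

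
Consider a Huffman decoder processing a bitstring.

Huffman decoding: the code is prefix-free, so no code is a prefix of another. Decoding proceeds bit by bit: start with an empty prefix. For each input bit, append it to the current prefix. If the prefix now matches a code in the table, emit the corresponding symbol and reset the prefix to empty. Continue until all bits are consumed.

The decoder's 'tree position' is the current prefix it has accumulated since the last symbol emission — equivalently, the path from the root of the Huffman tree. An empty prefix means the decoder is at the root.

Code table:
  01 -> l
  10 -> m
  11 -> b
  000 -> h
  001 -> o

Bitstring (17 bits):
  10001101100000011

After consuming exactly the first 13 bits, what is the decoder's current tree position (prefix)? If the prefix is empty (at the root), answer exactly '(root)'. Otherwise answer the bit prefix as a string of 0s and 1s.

Answer: 0

Derivation:
Bit 0: prefix='1' (no match yet)
Bit 1: prefix='10' -> emit 'm', reset
Bit 2: prefix='0' (no match yet)
Bit 3: prefix='00' (no match yet)
Bit 4: prefix='001' -> emit 'o', reset
Bit 5: prefix='1' (no match yet)
Bit 6: prefix='10' -> emit 'm', reset
Bit 7: prefix='1' (no match yet)
Bit 8: prefix='11' -> emit 'b', reset
Bit 9: prefix='0' (no match yet)
Bit 10: prefix='00' (no match yet)
Bit 11: prefix='000' -> emit 'h', reset
Bit 12: prefix='0' (no match yet)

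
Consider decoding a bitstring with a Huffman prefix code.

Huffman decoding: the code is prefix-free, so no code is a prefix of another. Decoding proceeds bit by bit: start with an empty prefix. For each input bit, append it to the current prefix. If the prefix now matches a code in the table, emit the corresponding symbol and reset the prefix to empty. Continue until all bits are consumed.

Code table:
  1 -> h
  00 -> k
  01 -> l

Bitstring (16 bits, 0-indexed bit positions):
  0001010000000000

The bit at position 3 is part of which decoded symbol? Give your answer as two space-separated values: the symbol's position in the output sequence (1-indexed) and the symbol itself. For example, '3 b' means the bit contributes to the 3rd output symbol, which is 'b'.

Answer: 2 l

Derivation:
Bit 0: prefix='0' (no match yet)
Bit 1: prefix='00' -> emit 'k', reset
Bit 2: prefix='0' (no match yet)
Bit 3: prefix='01' -> emit 'l', reset
Bit 4: prefix='0' (no match yet)
Bit 5: prefix='01' -> emit 'l', reset
Bit 6: prefix='0' (no match yet)
Bit 7: prefix='00' -> emit 'k', reset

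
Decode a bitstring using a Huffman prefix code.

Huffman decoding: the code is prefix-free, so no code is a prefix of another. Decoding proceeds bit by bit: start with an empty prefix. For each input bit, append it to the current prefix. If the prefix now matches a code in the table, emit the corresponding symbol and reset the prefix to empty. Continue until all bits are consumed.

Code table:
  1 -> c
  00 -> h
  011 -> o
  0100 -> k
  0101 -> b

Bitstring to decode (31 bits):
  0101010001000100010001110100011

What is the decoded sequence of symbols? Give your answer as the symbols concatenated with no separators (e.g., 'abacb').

Answer: bkkkkocko

Derivation:
Bit 0: prefix='0' (no match yet)
Bit 1: prefix='01' (no match yet)
Bit 2: prefix='010' (no match yet)
Bit 3: prefix='0101' -> emit 'b', reset
Bit 4: prefix='0' (no match yet)
Bit 5: prefix='01' (no match yet)
Bit 6: prefix='010' (no match yet)
Bit 7: prefix='0100' -> emit 'k', reset
Bit 8: prefix='0' (no match yet)
Bit 9: prefix='01' (no match yet)
Bit 10: prefix='010' (no match yet)
Bit 11: prefix='0100' -> emit 'k', reset
Bit 12: prefix='0' (no match yet)
Bit 13: prefix='01' (no match yet)
Bit 14: prefix='010' (no match yet)
Bit 15: prefix='0100' -> emit 'k', reset
Bit 16: prefix='0' (no match yet)
Bit 17: prefix='01' (no match yet)
Bit 18: prefix='010' (no match yet)
Bit 19: prefix='0100' -> emit 'k', reset
Bit 20: prefix='0' (no match yet)
Bit 21: prefix='01' (no match yet)
Bit 22: prefix='011' -> emit 'o', reset
Bit 23: prefix='1' -> emit 'c', reset
Bit 24: prefix='0' (no match yet)
Bit 25: prefix='01' (no match yet)
Bit 26: prefix='010' (no match yet)
Bit 27: prefix='0100' -> emit 'k', reset
Bit 28: prefix='0' (no match yet)
Bit 29: prefix='01' (no match yet)
Bit 30: prefix='011' -> emit 'o', reset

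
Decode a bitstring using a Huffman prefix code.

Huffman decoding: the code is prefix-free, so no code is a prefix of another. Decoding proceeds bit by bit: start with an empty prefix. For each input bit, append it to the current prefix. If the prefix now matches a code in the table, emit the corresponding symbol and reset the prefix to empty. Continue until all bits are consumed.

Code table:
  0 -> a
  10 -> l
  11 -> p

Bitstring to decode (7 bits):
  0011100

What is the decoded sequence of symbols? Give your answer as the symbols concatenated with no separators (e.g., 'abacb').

Bit 0: prefix='0' -> emit 'a', reset
Bit 1: prefix='0' -> emit 'a', reset
Bit 2: prefix='1' (no match yet)
Bit 3: prefix='11' -> emit 'p', reset
Bit 4: prefix='1' (no match yet)
Bit 5: prefix='10' -> emit 'l', reset
Bit 6: prefix='0' -> emit 'a', reset

Answer: aapla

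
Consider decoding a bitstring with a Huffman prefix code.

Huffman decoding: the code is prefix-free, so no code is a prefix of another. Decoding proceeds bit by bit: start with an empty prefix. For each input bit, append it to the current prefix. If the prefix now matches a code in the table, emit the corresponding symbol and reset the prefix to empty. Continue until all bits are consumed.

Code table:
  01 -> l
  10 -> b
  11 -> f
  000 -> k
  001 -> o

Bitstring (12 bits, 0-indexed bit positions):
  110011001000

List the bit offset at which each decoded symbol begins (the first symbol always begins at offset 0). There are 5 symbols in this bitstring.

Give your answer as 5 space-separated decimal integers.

Bit 0: prefix='1' (no match yet)
Bit 1: prefix='11' -> emit 'f', reset
Bit 2: prefix='0' (no match yet)
Bit 3: prefix='00' (no match yet)
Bit 4: prefix='001' -> emit 'o', reset
Bit 5: prefix='1' (no match yet)
Bit 6: prefix='10' -> emit 'b', reset
Bit 7: prefix='0' (no match yet)
Bit 8: prefix='01' -> emit 'l', reset
Bit 9: prefix='0' (no match yet)
Bit 10: prefix='00' (no match yet)
Bit 11: prefix='000' -> emit 'k', reset

Answer: 0 2 5 7 9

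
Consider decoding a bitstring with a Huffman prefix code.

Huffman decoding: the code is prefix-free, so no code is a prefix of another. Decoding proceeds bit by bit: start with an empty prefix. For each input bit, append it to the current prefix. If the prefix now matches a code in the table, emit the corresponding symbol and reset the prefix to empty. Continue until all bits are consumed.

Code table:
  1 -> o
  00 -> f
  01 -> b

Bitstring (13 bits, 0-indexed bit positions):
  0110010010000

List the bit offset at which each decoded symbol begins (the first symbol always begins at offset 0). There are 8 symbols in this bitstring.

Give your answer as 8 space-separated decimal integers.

Bit 0: prefix='0' (no match yet)
Bit 1: prefix='01' -> emit 'b', reset
Bit 2: prefix='1' -> emit 'o', reset
Bit 3: prefix='0' (no match yet)
Bit 4: prefix='00' -> emit 'f', reset
Bit 5: prefix='1' -> emit 'o', reset
Bit 6: prefix='0' (no match yet)
Bit 7: prefix='00' -> emit 'f', reset
Bit 8: prefix='1' -> emit 'o', reset
Bit 9: prefix='0' (no match yet)
Bit 10: prefix='00' -> emit 'f', reset
Bit 11: prefix='0' (no match yet)
Bit 12: prefix='00' -> emit 'f', reset

Answer: 0 2 3 5 6 8 9 11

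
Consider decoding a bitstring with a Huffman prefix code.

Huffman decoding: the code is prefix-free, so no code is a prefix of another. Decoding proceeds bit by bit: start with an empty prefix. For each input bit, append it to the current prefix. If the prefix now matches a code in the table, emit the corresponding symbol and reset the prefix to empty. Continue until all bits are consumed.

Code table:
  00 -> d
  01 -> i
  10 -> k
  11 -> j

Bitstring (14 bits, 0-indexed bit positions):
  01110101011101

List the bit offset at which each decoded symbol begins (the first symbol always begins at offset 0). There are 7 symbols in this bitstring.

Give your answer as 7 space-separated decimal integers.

Bit 0: prefix='0' (no match yet)
Bit 1: prefix='01' -> emit 'i', reset
Bit 2: prefix='1' (no match yet)
Bit 3: prefix='11' -> emit 'j', reset
Bit 4: prefix='0' (no match yet)
Bit 5: prefix='01' -> emit 'i', reset
Bit 6: prefix='0' (no match yet)
Bit 7: prefix='01' -> emit 'i', reset
Bit 8: prefix='0' (no match yet)
Bit 9: prefix='01' -> emit 'i', reset
Bit 10: prefix='1' (no match yet)
Bit 11: prefix='11' -> emit 'j', reset
Bit 12: prefix='0' (no match yet)
Bit 13: prefix='01' -> emit 'i', reset

Answer: 0 2 4 6 8 10 12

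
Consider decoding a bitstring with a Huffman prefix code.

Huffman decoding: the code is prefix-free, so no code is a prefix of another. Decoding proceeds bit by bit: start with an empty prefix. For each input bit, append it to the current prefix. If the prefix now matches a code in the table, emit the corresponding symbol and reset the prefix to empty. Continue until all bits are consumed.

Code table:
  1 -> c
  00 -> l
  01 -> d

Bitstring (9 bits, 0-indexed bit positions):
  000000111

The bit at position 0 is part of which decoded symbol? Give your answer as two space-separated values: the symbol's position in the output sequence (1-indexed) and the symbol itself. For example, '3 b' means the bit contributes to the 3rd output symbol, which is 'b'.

Bit 0: prefix='0' (no match yet)
Bit 1: prefix='00' -> emit 'l', reset
Bit 2: prefix='0' (no match yet)
Bit 3: prefix='00' -> emit 'l', reset
Bit 4: prefix='0' (no match yet)

Answer: 1 l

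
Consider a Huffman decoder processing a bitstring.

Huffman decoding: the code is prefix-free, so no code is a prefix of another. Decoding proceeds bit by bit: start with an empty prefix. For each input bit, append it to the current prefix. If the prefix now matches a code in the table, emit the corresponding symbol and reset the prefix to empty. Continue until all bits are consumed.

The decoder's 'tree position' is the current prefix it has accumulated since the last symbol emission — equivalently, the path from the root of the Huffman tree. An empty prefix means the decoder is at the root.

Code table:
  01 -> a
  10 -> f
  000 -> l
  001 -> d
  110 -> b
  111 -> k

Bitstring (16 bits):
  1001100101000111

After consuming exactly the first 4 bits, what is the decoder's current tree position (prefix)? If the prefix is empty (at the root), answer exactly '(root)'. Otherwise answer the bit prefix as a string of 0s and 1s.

Bit 0: prefix='1' (no match yet)
Bit 1: prefix='10' -> emit 'f', reset
Bit 2: prefix='0' (no match yet)
Bit 3: prefix='01' -> emit 'a', reset

Answer: (root)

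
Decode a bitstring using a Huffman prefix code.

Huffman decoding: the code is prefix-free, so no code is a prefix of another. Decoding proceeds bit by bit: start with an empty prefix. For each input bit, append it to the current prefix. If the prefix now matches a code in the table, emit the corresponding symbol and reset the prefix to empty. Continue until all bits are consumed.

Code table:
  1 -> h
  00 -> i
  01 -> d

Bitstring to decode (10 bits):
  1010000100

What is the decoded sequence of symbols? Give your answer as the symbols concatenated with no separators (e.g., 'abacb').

Answer: hdiihi

Derivation:
Bit 0: prefix='1' -> emit 'h', reset
Bit 1: prefix='0' (no match yet)
Bit 2: prefix='01' -> emit 'd', reset
Bit 3: prefix='0' (no match yet)
Bit 4: prefix='00' -> emit 'i', reset
Bit 5: prefix='0' (no match yet)
Bit 6: prefix='00' -> emit 'i', reset
Bit 7: prefix='1' -> emit 'h', reset
Bit 8: prefix='0' (no match yet)
Bit 9: prefix='00' -> emit 'i', reset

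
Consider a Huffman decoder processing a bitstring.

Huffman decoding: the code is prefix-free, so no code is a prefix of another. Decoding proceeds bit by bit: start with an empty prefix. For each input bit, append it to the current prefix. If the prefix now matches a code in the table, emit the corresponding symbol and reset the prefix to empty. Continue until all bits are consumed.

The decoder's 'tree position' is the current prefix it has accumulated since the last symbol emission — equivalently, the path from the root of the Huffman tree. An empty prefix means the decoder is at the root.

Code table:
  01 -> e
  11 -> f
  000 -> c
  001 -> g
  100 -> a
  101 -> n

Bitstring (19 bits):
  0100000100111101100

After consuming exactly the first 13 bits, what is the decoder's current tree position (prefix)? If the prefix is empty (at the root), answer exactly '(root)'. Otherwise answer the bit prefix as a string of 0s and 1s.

Answer: (root)

Derivation:
Bit 0: prefix='0' (no match yet)
Bit 1: prefix='01' -> emit 'e', reset
Bit 2: prefix='0' (no match yet)
Bit 3: prefix='00' (no match yet)
Bit 4: prefix='000' -> emit 'c', reset
Bit 5: prefix='0' (no match yet)
Bit 6: prefix='00' (no match yet)
Bit 7: prefix='001' -> emit 'g', reset
Bit 8: prefix='0' (no match yet)
Bit 9: prefix='00' (no match yet)
Bit 10: prefix='001' -> emit 'g', reset
Bit 11: prefix='1' (no match yet)
Bit 12: prefix='11' -> emit 'f', reset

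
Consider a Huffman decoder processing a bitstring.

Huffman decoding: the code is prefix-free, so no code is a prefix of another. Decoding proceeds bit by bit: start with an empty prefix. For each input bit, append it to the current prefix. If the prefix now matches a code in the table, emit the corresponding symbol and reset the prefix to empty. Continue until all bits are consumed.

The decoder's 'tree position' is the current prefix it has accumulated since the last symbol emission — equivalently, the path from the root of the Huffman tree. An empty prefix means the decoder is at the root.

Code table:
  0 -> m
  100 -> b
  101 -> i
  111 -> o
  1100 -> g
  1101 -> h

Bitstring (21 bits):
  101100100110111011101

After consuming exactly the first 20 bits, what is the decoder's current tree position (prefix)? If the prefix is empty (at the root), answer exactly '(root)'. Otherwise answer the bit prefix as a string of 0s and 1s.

Bit 0: prefix='1' (no match yet)
Bit 1: prefix='10' (no match yet)
Bit 2: prefix='101' -> emit 'i', reset
Bit 3: prefix='1' (no match yet)
Bit 4: prefix='10' (no match yet)
Bit 5: prefix='100' -> emit 'b', reset
Bit 6: prefix='1' (no match yet)
Bit 7: prefix='10' (no match yet)
Bit 8: prefix='100' -> emit 'b', reset
Bit 9: prefix='1' (no match yet)
Bit 10: prefix='11' (no match yet)
Bit 11: prefix='110' (no match yet)
Bit 12: prefix='1101' -> emit 'h', reset
Bit 13: prefix='1' (no match yet)
Bit 14: prefix='11' (no match yet)
Bit 15: prefix='110' (no match yet)
Bit 16: prefix='1101' -> emit 'h', reset
Bit 17: prefix='1' (no match yet)
Bit 18: prefix='11' (no match yet)
Bit 19: prefix='110' (no match yet)

Answer: 110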